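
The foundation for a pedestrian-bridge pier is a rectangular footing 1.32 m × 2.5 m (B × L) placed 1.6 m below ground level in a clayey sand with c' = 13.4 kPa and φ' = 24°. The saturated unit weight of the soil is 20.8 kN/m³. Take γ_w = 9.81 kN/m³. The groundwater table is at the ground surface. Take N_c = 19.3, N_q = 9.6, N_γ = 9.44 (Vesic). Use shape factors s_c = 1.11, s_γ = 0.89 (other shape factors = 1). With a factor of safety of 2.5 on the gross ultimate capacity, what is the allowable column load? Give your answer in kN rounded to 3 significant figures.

P_all ≈ 682 kN

γ' = 20.8 − 9.81 = 10.99 kN/m³ (submerged throughout). q = 10.99 × 1.6 = 17.584 kPa; the same γ' applies in the ½γBN_γ term.
c·N_c·s_c = 13.4 × 19.3 × 1.11 = 287.07 kPa
q·N_q = 17.584 × 9.6 = 168.81 kPa
0.5·γ·B·N_γ·s_γ = 0.5 × 10.99 × 1.32 × 9.44 × 0.89 = 60.94 kPa
q_ult = 287.07 + 168.81 + 60.94 = 516.81 kPa.
Gross allowable pressure q_all = 516.81 / 2.5 = 206.73 kPa.
Footing area = 3.3 m², so allowable column load = 206.73 × 3.3 = 682.2 kN.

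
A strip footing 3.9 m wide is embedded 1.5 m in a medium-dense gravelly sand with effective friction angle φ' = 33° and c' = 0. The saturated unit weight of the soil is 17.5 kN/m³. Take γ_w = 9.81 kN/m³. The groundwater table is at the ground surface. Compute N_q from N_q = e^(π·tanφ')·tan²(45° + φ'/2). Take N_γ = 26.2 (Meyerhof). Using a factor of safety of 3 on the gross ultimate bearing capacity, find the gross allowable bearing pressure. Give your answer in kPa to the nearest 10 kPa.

q_all ≈ 230 kPa

N_q = e^(π·tan33°)·tan²(61.5°) = 26.09.
Water table at ground surface, so effective unit weight γ' = 17.5 − 9.81 = 7.69 kN/m³ is used throughout; overburden q = 7.69 × 1.5 = 11.535 kPa; the same γ' applies in the ½γBN_γ term.
Surcharge term q·N_q = 11.535 × 26.092 = 300.97 kPa; self-weight term 0.5·γ·B·N_γ = 0.5 × 7.69 × 3.9 × 26.2 = 392.88 kPa.
q_ult = 300.97 + 392.88 = 693.85 kPa.
q_all = 693.85 / 3 = 231.28 kPa.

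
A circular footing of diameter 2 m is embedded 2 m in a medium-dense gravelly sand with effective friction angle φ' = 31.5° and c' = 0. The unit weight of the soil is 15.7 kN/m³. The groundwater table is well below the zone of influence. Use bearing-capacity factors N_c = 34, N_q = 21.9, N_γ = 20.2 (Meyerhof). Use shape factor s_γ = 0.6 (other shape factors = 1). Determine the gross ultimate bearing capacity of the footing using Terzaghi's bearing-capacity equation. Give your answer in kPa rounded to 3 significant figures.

Overburden at base level: q = 15.7 × 2 = 31.4 kPa.
Surcharge term q·N_q = 31.4 × 21.9 = 687.66 kPa; self-weight term 0.5·γ·B·N_γ·s_γ = 0.5 × 15.7 × 2 × 20.2 × 0.6 = 190.28 kPa.
q_ult = 687.66 + 190.28 = 877.94 kPa.

q_ult ≈ 878 kPa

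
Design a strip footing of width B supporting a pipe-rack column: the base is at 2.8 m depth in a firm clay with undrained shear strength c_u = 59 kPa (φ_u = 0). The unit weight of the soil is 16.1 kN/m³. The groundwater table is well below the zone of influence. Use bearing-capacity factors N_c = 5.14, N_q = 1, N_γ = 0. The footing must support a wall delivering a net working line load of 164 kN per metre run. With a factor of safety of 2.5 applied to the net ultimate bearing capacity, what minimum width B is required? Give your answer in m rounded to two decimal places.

B = 1.35 m

Effective surcharge at the founding depth q = γ·D_f = 16.1 × 2.8 = 45.08 kPa.
q_ult = c·N_c + q·N_q
     = 59 × 5.14 + 45.08 × 1
     = 303.26 + 45.08 = 348.34 kPa.
For φ = 0 the ½γBN_γ term vanishes, so q_ult is independent of B. q_net = 348.34 − 45.08 = 303.26 kPa; q_all(net) = 303.26/2.5 = 121.3 kPa.
Required width B = w / q_all(net) = 164 / 121.3 = 1.352 m.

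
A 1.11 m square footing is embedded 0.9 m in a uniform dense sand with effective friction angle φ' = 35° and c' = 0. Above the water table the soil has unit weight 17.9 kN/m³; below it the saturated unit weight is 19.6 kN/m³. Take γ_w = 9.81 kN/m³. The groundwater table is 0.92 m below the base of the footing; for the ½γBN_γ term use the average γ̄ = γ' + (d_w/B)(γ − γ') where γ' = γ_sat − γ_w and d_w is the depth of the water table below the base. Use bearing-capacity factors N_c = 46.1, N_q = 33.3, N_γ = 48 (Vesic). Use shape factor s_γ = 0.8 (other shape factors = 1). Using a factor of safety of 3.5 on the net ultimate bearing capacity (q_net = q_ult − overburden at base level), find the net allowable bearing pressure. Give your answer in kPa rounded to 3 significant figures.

q_all(net) ≈ 249 kPa

Overburden at base level: q = 17.9 × 0.9 = 16.11 kPa.
The water table is 0.92 m below the base (< B = 1.11 m), so the ½γBN_γ term uses γ̄ = γ' + (d_w/B)(γ − γ') = 9.79 + (0.92/1.11)(17.9 − 9.79) = 16.512 kN/m³.
Surcharge term q·N_q = 16.11 × 33.3 = 536.46 kPa; self-weight term 0.5·γ·B·N_γ·s_γ = 0.5 × 16.512 × 1.11 × 48 × 0.8 = 351.9 kPa.
q_ult = 536.46 + 351.9 = 888.36 kPa.
q_net = 888.36 − 16.11 = 872.25 kPa.
q_all(net) = 872.25 / 3.5 = 249.22 kPa.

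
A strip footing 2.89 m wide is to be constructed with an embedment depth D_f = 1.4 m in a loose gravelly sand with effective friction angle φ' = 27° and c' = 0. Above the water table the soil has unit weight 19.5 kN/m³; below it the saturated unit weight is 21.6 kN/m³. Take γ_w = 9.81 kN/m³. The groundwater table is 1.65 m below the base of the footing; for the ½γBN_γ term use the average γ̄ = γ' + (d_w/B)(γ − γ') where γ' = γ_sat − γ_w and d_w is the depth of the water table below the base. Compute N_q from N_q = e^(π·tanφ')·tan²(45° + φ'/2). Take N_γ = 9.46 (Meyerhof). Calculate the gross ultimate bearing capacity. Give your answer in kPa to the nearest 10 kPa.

tan27° = 0.5095, so N_q = e^(π×0.5095)·tan²(58.5°) = 4.957 × 2.663 = 13.2.
Effective surcharge at the founding depth q = γ·D_f = 19.5 × 1.4 = 27.3 kPa.
With d_w = 1.65 m < B, γ̄ = 11.79 + (1.65/2.89) × (19.5 − 11.79) = 16.192 kN/m³.
q_ult = q·N_q + 0.5·γ·B·N_γ
     = 27.3 × 13.199 + 0.5 × 16.192 × 2.89 × 9.46
     = 360.34 + 221.34 = 581.68 kPa.

q_ult ≈ 580 kPa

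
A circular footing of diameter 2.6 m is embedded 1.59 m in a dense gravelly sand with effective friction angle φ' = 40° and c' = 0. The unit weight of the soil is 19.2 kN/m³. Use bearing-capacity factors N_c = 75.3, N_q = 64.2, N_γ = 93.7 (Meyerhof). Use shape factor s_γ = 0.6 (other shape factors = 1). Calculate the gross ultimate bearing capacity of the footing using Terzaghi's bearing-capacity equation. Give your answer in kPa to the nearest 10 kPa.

q_ult ≈ 3360 kPa

Effective surcharge at the founding depth q = γ·D_f = 19.2 × 1.59 = 30.528 kPa.
q_ult = q·N_q + 0.5·γ·B·N_γ·s_γ
     = 30.528 × 64.2 + 0.5 × 19.2 × 2.6 × 93.7 × 0.6
     = 1959.9 + 1403.3 = 3363.1 kPa.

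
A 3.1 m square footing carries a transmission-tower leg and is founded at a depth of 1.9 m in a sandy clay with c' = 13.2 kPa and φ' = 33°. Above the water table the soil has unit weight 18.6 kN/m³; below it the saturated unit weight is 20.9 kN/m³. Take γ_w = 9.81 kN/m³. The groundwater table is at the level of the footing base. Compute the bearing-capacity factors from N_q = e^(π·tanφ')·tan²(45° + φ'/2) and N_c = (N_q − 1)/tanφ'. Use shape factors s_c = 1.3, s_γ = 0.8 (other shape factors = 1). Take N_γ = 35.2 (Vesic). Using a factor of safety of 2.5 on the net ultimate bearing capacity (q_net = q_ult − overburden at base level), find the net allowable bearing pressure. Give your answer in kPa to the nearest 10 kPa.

N_q = e^(π·tan33°)·tan²(61.5°) = 26.09; N_c = (N_q − 1)/tanφ' = 38.64.
Overburden at base level: q = 18.6 × 1.9 = 35.34 kPa.
Below the base the soil is submerged, so the ½γBN_γ term uses γ' = 20.9 − 9.81 = 11.09 kN/m³.
Cohesion term c·N_c·s_c = 13.2 × 38.638 × 1.3 = 663.03 kPa; surcharge term q·N_q = 35.34 × 26.092 = 922.09 kPa; self-weight term 0.5·γ·B·N_γ·s_γ = 0.5 × 11.09 × 3.1 × 35.2 × 0.8 = 484.06 kPa.
q_ult = 663.03 + 922.09 + 484.06 = 2069.2 kPa.
q_net = 2069.2 − 35.34 = 2033.8 kPa.
q_all(net) = 2033.8 / 2.5 = 813.54 kPa.

q_all(net) ≈ 810 kPa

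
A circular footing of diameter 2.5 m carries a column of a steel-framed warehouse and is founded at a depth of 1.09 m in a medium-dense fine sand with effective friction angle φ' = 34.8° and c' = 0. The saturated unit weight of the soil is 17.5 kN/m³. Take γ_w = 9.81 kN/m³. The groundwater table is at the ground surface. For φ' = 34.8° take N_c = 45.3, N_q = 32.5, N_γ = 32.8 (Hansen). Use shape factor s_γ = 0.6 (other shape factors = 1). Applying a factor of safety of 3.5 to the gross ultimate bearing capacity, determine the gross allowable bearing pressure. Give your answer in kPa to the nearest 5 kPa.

Water table at ground surface, so effective unit weight γ' = 17.5 − 9.81 = 7.69 kN/m³ is used throughout; overburden q = 7.69 × 1.09 = 8.3821 kPa; the same γ' applies in the ½γBN_γ term.
Surcharge term q·N_q = 8.3821 × 32.5 = 272.42 kPa; self-weight term 0.5·γ·B·N_γ·s_γ = 0.5 × 7.69 × 2.5 × 32.8 × 0.6 = 189.17 kPa.
q_ult = 272.42 + 189.17 = 461.59 kPa.
q_all = q_ult / FS = 461.59 / 3.5 = 131.88 kPa.

q_all ≈ 130 kPa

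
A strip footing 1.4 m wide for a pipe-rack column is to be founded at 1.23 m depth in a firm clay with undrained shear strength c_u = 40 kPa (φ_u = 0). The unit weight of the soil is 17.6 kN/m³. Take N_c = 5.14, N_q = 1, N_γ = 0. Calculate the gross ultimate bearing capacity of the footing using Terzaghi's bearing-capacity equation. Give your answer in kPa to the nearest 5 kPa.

Effective surcharge at the founding depth q = γ·D_f = 17.6 × 1.23 = 21.648 kPa.
q_ult = c·N_c + q·N_q
     = 40 × 5.14 + 21.648 × 1
     = 205.6 + 21.648 = 227.25 kPa.

q_ult ≈ 225 kPa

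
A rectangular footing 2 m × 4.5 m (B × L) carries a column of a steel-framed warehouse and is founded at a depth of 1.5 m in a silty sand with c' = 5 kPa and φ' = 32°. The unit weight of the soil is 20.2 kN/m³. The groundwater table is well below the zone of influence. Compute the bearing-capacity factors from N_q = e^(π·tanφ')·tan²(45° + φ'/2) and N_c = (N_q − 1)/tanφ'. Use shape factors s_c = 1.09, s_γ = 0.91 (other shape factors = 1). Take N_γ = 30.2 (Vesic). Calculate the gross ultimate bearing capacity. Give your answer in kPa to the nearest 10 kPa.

q_ult ≈ 1450 kPa

tan32° = 0.6249, so N_q = e^(π×0.6249)·tan²(61°) = 7.121 × 3.255 = 23.18.
N_c = (23.18 − 1)/tan32° = 35.49.
q = γ·D_f = 20.2 × 1.5 = 30.3 kPa.
c·N_c·s_c = 5 × 35.49 × 1.09 = 193.42 kPa
q·N_q = 30.3 × 23.177 = 702.26 kPa
0.5·γ·B·N_γ·s_γ = 0.5 × 20.2 × 2 × 30.2 × 0.91 = 555.14 kPa
q_ult = 193.42 + 702.26 + 555.14 = 1450.8 kPa.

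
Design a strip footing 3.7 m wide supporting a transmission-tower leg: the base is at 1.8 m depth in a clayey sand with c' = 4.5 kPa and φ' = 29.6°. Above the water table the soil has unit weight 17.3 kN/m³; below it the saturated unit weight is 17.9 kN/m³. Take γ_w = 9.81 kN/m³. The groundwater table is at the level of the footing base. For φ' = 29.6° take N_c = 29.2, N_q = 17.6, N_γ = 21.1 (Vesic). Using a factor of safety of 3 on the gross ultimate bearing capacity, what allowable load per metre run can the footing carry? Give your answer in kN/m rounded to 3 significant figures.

≈ 1230 kN/m

q = γ·D_f = 17.3 × 1.8 = 31.14 kPa.
For the ½γBN_γ term take γ' = 17.9 − 9.81 = 8.09 kN/m³ (soil below base is submerged).
c·N_c = 4.5 × 29.2 = 131.4 kPa
q·N_q = 31.14 × 17.6 = 548.06 kPa
0.5·γ·B·N_γ = 0.5 × 8.09 × 3.7 × 21.1 = 315.79 kPa
q_ult = 131.4 + 548.06 + 315.79 = 995.26 kPa.
Gross allowable pressure q_all = 995.26 / 3 = 331.75 kPa.
Allowable wall load = q_all × B = 331.75 × 3.7 = 1227.5 kN per metre run.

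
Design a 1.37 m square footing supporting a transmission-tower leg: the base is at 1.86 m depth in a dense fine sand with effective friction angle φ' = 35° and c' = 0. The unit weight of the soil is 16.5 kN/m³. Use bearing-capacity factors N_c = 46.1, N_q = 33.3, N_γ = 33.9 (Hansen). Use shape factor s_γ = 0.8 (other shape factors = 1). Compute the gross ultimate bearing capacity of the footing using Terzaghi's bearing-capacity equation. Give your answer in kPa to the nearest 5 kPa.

q_ult ≈ 1330 kPa

Overburden at base level: q = 16.5 × 1.86 = 30.69 kPa.
Surcharge term q·N_q = 30.69 × 33.3 = 1022 kPa; self-weight term 0.5·γ·B·N_γ·s_γ = 0.5 × 16.5 × 1.37 × 33.9 × 0.8 = 306.52 kPa.
q_ult = 1022 + 306.52 = 1328.5 kPa.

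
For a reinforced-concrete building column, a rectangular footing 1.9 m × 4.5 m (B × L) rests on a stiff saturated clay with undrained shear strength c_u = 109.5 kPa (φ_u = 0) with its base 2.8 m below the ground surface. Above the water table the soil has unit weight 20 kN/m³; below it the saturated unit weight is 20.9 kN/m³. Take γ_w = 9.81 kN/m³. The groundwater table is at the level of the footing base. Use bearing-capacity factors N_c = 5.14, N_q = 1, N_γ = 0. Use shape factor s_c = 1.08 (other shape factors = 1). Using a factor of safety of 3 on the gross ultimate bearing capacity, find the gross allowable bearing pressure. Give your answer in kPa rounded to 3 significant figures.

Effective surcharge at the founding depth q = γ·D_f = 20 × 2.8 = 56 kPa.
q_ult = c·N_c·s_c + q·N_q
     = 109.5 × 5.14 × 1.08 + 56 × 1
     = 607.86 + 56 = 663.86 kPa.
q_all = 663.86 / 3 = 221.29 kPa.

q_all ≈ 221 kPa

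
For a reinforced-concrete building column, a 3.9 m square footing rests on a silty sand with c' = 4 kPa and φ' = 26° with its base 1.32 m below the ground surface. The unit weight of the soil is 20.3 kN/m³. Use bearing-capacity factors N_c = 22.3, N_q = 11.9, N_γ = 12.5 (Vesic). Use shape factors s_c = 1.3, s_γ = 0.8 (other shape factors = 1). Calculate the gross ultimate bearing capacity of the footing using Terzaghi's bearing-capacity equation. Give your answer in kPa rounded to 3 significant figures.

q = γ·D_f = 20.3 × 1.32 = 26.796 kPa.
c·N_c·s_c = 4 × 22.3 × 1.3 = 115.96 kPa
q·N_q = 26.796 × 11.9 = 318.87 kPa
0.5·γ·B·N_γ·s_γ = 0.5 × 20.3 × 3.9 × 12.5 × 0.8 = 395.85 kPa
q_ult = 115.96 + 318.87 + 395.85 = 830.68 kPa.

q_ult ≈ 831 kPa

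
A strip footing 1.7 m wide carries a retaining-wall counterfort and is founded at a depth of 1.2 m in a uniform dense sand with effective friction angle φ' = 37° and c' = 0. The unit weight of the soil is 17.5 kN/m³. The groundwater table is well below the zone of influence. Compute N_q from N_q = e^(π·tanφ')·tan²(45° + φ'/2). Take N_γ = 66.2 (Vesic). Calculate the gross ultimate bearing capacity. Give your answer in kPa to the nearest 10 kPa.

tan37° = 0.7536, so N_q = e^(π×0.7536)·tan²(63.5°) = 10.669 × 4.023 = 42.92.
Effective surcharge at the founding depth q = γ·D_f = 17.5 × 1.2 = 21 kPa.
q_ult = q·N_q + 0.5·γ·B·N_γ
     = 21 × 42.92 + 0.5 × 17.5 × 1.7 × 66.2
     = 901.32 + 984.73 = 1886 kPa.

q_ult ≈ 1890 kPa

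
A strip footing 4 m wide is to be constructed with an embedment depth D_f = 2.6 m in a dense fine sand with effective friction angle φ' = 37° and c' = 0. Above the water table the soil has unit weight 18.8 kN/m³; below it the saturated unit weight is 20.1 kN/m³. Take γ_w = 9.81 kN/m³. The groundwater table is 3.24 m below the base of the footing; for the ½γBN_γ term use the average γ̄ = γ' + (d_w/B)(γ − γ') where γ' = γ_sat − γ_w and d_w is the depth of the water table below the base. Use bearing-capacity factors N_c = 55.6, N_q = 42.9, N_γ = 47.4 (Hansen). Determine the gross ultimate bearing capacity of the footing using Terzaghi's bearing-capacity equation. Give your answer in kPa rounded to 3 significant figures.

q_ult ≈ 3730 kPa

Effective surcharge at the founding depth q = γ·D_f = 18.8 × 2.6 = 48.88 kPa.
With d_w = 3.24 m < B, γ̄ = 10.29 + (3.24/4) × (18.8 − 10.29) = 17.183 kN/m³.
q_ult = q·N_q + 0.5·γ·B·N_γ
     = 48.88 × 42.9 + 0.5 × 17.183 × 4 × 47.4
     = 2097 + 1629 = 3725.9 kPa.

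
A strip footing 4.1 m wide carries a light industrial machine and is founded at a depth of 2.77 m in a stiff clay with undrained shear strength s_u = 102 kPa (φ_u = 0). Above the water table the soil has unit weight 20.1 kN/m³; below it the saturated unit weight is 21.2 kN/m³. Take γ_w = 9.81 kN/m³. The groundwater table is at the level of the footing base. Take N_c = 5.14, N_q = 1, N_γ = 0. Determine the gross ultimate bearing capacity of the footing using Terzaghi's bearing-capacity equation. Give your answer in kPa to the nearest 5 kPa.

q_ult ≈ 580 kPa

q = γ·D_f = 20.1 × 2.77 = 55.677 kPa.
c·N_c = 102 × 5.14 = 524.28 kPa
q·N_q = 55.677 × 1 = 55.677 kPa
q_ult = 524.28 + 55.677 = 579.96 kPa.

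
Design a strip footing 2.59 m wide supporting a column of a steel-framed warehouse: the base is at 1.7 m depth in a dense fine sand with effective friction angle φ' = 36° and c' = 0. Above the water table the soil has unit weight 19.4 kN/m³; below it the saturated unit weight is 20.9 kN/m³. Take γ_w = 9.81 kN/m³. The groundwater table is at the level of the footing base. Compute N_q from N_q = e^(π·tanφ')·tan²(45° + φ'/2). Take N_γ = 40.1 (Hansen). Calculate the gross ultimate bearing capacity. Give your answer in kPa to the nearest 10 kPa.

tan36° = 0.7265, so N_q = e^(π×0.7265)·tan²(63°) = 9.801 × 3.852 = 37.75.
Effective surcharge at the founding depth q = γ·D_f = 19.4 × 1.7 = 32.98 kPa.
The water table coincides with the base, so in the self-weight term γ → γ' = 11.09 kN/m³.
q_ult = q·N_q + 0.5·γ·B·N_γ
     = 32.98 × 37.752 + 0.5 × 11.09 × 2.59 × 40.1
     = 1245.1 + 575.9 = 1821 kPa.

q_ult ≈ 1820 kPa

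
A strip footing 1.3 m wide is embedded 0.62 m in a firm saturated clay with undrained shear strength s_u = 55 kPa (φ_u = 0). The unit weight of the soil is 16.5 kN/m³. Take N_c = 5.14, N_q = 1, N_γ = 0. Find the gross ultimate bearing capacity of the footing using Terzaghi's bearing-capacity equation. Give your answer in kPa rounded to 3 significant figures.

q_ult ≈ 293 kPa

Effective surcharge at the founding depth q = γ·D_f = 16.5 × 0.62 = 10.23 kPa.
q_ult = c·N_c + q·N_q
     = 55 × 5.14 + 10.23 × 1
     = 282.7 + 10.23 = 292.93 kPa.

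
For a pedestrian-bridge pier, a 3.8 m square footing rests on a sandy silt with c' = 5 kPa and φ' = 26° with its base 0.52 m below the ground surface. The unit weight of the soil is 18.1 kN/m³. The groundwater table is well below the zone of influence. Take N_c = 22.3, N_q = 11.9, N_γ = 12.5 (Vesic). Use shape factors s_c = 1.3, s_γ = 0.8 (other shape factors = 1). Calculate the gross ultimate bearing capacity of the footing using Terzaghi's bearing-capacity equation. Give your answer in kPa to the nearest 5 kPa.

q = γ·D_f = 18.1 × 0.52 = 9.412 kPa.
c·N_c·s_c = 5 × 22.3 × 1.3 = 144.95 kPa
q·N_q = 9.412 × 11.9 = 112 kPa
0.5·γ·B·N_γ·s_γ = 0.5 × 18.1 × 3.8 × 12.5 × 0.8 = 343.9 kPa
q_ult = 144.95 + 112 + 343.9 = 600.85 kPa.

q_ult ≈ 600 kPa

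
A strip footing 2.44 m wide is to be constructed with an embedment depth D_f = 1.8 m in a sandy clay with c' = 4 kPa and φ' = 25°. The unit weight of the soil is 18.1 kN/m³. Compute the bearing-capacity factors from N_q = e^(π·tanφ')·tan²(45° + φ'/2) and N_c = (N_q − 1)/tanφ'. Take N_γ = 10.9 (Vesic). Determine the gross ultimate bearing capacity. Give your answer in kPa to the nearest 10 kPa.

tan25° = 0.4663, so N_q = e^(π×0.4663)·tan²(57.5°) = 4.327 × 2.464 = 10.66.
N_c = (10.66 − 1)/tan25° = 20.72.
Effective surcharge at the founding depth q = γ·D_f = 18.1 × 1.8 = 32.58 kPa.
q_ult = c·N_c + q·N_q + 0.5·γ·B·N_γ
     = 4 × 20.721 + 32.58 × 10.662 + 0.5 × 18.1 × 2.44 × 10.9
     = 82.882 + 347.37 + 240.69 = 670.95 kPa.

q_ult ≈ 670 kPa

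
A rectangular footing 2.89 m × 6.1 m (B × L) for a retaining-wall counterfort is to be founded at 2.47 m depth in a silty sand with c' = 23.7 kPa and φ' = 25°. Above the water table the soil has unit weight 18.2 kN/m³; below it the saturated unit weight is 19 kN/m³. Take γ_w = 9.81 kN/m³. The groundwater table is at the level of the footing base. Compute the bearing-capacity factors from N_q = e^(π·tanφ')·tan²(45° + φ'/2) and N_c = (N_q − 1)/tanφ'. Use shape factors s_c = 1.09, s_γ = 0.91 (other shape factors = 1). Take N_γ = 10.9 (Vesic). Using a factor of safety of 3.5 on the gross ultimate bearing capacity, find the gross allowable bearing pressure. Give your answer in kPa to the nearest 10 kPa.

q_all ≈ 330 kPa

N_q = e^(π·tan25°)·tan²(57.5°) = 10.66; N_c = (N_q − 1)/tanφ' = 20.72.
Effective surcharge at the founding depth q = γ·D_f = 18.2 × 2.47 = 44.954 kPa.
The water table coincides with the base, so in the self-weight term γ → γ' = 9.19 kN/m³.
q_ult = c·N_c·s_c + q·N_q + 0.5·γ·B·N_γ·s_γ
     = 23.7 × 20.721 × 1.09 + 44.954 × 10.662 + 0.5 × 9.19 × 2.89 × 10.9 × 0.91
     = 535.27 + 479.31 + 131.72 = 1146.3 kPa.
q_all = 1146.3 / 3.5 = 327.51 kPa.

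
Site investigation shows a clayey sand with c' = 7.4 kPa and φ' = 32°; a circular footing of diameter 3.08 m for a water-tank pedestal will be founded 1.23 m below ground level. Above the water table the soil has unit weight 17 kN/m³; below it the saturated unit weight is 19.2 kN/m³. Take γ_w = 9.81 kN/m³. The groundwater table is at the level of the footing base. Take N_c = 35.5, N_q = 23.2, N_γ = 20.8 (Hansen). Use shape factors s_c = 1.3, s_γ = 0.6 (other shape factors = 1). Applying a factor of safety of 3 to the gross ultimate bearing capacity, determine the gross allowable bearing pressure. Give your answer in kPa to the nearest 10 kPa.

q = γ·D_f = 17 × 1.23 = 20.91 kPa.
For the ½γBN_γ term take γ' = 19.2 − 9.81 = 9.39 kN/m³ (soil below base is submerged).
c·N_c·s_c = 7.4 × 35.5 × 1.3 = 341.51 kPa
q·N_q = 20.91 × 23.2 = 485.11 kPa
0.5·γ·B·N_γ·s_γ = 0.5 × 9.39 × 3.08 × 20.8 × 0.6 = 180.47 kPa
q_ult = 341.51 + 485.11 + 180.47 = 1007.1 kPa.
q_all = q_ult / FS = 1007.1 / 3 = 335.7 kPa.

q_all ≈ 340 kPa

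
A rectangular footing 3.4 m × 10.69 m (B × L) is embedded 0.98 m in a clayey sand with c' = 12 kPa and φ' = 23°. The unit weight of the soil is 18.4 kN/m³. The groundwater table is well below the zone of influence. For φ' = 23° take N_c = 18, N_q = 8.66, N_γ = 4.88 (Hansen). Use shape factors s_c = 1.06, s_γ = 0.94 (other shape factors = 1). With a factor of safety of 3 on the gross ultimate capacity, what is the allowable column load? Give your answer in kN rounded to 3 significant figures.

q = γ·D_f = 18.4 × 0.98 = 18.032 kPa.
c·N_c·s_c = 12 × 18 × 1.06 = 228.96 kPa
q·N_q = 18.032 × 8.66 = 156.16 kPa
0.5·γ·B·N_γ·s_γ = 0.5 × 18.4 × 3.4 × 4.88 × 0.94 = 143.49 kPa
q_ult = 228.96 + 156.16 + 143.49 = 528.6 kPa.
Gross allowable pressure q_all = 528.6 / 3 = 176.2 kPa.
Footing area = 36.346 m², so allowable column load = 176.2 × 36.346 = 6404.2 kN.

P_all ≈ 6400 kN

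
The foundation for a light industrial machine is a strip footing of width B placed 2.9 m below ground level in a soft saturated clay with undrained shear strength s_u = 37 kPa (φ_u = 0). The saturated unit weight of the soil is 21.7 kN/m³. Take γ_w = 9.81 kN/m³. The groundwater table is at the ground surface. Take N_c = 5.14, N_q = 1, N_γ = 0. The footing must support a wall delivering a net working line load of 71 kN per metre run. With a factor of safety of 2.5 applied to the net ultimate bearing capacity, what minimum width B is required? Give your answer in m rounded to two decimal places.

With the water table at the surface the whole profile is submerged: γ' = 21.7 − 9.81 = 11.89 kN/m³, so q = γ'·D_f = 34.481 kPa.
q_ult = c·N_c + q·N_q
     = 37 × 5.14 + 34.481 × 1
     = 190.18 + 34.481 = 224.66 kPa.
For φ = 0 the ½γBN_γ term vanishes, so q_ult is independent of B. q_net = 224.66 − 34.481 = 190.18 kPa; q_all(net) = 190.18/2.5 = 76.072 kPa.
Required width B = w / q_all(net) = 71 / 76.072 = 0.933 m.

B = 0.93 m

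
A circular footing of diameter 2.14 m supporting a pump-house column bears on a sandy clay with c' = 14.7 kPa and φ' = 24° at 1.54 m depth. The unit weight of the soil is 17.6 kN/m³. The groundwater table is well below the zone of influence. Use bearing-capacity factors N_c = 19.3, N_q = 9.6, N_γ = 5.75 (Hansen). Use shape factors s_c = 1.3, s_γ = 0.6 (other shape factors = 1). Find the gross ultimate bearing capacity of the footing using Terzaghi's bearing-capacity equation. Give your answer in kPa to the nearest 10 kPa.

q_ult ≈ 690 kPa

q = γ·D_f = 17.6 × 1.54 = 27.104 kPa.
c·N_c·s_c = 14.7 × 19.3 × 1.3 = 368.82 kPa
q·N_q = 27.104 × 9.6 = 260.2 kPa
0.5·γ·B·N_γ·s_γ = 0.5 × 17.6 × 2.14 × 5.75 × 0.6 = 64.97 kPa
q_ult = 368.82 + 260.2 + 64.97 = 693.99 kPa.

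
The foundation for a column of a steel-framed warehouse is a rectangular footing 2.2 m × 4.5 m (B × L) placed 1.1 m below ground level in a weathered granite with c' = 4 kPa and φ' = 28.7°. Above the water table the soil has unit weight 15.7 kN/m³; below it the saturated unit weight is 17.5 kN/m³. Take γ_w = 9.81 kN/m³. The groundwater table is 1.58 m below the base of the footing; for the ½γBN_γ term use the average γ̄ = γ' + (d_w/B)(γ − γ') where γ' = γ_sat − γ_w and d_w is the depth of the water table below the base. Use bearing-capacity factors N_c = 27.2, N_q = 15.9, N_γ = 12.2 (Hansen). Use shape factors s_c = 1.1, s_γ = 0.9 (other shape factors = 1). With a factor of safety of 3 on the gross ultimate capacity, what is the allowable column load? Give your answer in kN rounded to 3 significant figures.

P_all ≈ 1840 kN

Overburden at base level: q = 15.7 × 1.1 = 17.27 kPa.
The water table is 1.58 m below the base (< B = 2.2 m), so the ½γBN_γ term uses γ̄ = γ' + (d_w/B)(γ − γ') = 7.69 + (1.58/2.2)(15.7 − 7.69) = 13.443 kN/m³.
Cohesion term c·N_c·s_c = 4 × 27.2 × 1.1 = 119.68 kPa; surcharge term q·N_q = 17.27 × 15.9 = 274.59 kPa; self-weight term 0.5·γ·B·N_γ·s_γ = 0.5 × 13.443 × 2.2 × 12.2 × 0.9 = 162.36 kPa.
q_ult = 119.68 + 274.59 + 162.36 = 556.63 kPa.
Gross allowable pressure q_all = 556.63 / 3 = 185.54 kPa.
Footing area = 9.9 m², so allowable column load = 185.54 × 9.9 = 1836.9 kN.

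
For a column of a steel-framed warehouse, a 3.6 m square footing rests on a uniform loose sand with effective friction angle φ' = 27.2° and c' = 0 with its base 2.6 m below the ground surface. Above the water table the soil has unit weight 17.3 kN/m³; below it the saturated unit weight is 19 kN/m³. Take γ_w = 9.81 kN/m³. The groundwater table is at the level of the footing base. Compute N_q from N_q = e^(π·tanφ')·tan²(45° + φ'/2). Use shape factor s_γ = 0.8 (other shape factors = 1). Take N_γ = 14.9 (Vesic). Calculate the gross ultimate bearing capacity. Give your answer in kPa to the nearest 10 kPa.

q_ult ≈ 800 kPa

tan27.2° = 0.5139, so N_q = e^(π×0.5139)·tan²(58.6°) = 5.026 × 2.684 = 13.49.
Effective surcharge at the founding depth q = γ·D_f = 17.3 × 2.6 = 44.98 kPa.
The water table coincides with the base, so in the self-weight term γ → γ' = 9.19 kN/m³.
q_ult = q·N_q + 0.5·γ·B·N_γ·s_γ
     = 44.98 × 13.488 + 0.5 × 9.19 × 3.6 × 14.9 × 0.8
     = 606.71 + 197.18 = 803.89 kPa.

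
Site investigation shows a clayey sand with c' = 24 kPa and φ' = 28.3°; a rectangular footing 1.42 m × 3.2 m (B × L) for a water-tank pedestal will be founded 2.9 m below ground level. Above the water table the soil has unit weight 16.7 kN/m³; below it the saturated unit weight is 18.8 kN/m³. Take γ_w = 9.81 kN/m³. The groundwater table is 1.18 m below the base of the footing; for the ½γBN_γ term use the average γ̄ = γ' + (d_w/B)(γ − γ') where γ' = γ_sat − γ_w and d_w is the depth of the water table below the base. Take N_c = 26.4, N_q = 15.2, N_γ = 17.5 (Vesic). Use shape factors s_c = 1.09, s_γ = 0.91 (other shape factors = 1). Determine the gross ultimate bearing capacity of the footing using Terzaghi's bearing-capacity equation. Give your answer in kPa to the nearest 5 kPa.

Overburden at base level: q = 16.7 × 2.9 = 48.43 kPa.
The water table is 1.18 m below the base (< B = 1.42 m), so the ½γBN_γ term uses γ̄ = γ' + (d_w/B)(γ − γ') = 8.99 + (1.18/1.42)(16.7 − 8.99) = 15.397 kN/m³.
Cohesion term c·N_c·s_c = 24 × 26.4 × 1.09 = 690.62 kPa; surcharge term q·N_q = 48.43 × 15.2 = 736.14 kPa; self-weight term 0.5·γ·B·N_γ·s_γ = 0.5 × 15.397 × 1.42 × 17.5 × 0.91 = 174.09 kPa.
q_ult = 690.62 + 736.14 + 174.09 = 1600.8 kPa.

q_ult ≈ 1600 kPa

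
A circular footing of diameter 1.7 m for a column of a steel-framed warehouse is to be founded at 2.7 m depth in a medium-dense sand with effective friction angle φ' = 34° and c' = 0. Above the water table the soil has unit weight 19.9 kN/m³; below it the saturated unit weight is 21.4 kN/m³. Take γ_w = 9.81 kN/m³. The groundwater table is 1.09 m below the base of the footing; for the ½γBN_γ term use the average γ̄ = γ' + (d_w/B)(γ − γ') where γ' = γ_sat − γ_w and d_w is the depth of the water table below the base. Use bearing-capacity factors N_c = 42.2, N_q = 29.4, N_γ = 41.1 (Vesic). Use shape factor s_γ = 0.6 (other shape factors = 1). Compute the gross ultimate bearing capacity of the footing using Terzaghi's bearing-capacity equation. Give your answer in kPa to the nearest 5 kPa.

q_ult ≈ 1935 kPa

Effective surcharge at the founding depth q = γ·D_f = 19.9 × 2.7 = 53.73 kPa.
With d_w = 1.09 m < B, γ̄ = 11.59 + (1.09/1.7) × (19.9 − 11.59) = 16.918 kN/m³.
q_ult = q·N_q + 0.5·γ·B·N_γ·s_γ
     = 53.73 × 29.4 + 0.5 × 16.918 × 1.7 × 41.1 × 0.6
     = 1579.7 + 354.62 = 1934.3 kPa.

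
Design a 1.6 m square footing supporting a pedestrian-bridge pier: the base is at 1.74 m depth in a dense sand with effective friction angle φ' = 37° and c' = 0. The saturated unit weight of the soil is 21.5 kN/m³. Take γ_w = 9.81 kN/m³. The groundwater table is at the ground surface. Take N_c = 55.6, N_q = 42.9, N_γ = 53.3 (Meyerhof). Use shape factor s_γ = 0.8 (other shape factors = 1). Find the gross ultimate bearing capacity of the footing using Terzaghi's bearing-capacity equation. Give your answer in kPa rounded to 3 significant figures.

γ' = 21.5 − 9.81 = 11.69 kN/m³ (submerged throughout). q = 11.69 × 1.74 = 20.341 kPa; the same γ' applies in the ½γBN_γ term.
q·N_q = 20.341 × 42.9 = 872.61 kPa
0.5·γ·B·N_γ·s_γ = 0.5 × 11.69 × 1.6 × 53.3 × 0.8 = 398.77 kPa
q_ult = 872.61 + 398.77 = 1271.4 kPa.

q_ult ≈ 1270 kPa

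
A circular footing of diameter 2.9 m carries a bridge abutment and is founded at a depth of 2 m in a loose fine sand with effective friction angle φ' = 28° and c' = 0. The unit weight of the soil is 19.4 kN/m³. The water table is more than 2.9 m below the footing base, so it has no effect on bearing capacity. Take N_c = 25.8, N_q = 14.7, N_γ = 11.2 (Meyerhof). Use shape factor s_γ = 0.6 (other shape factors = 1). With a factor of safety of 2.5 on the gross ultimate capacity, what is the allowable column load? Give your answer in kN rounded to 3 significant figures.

P_all ≈ 2010 kN

Effective surcharge at the founding depth q = γ·D_f = 19.4 × 2 = 38.8 kPa.
q_ult = q·N_q + 0.5·γ·B·N_γ·s_γ
     = 38.8 × 14.7 + 0.5 × 19.4 × 2.9 × 11.2 × 0.6
     = 570.36 + 189.03 = 759.39 kPa.
Gross allowable pressure q_all = 759.39 / 2.5 = 303.76 kPa.
Footing area = 6.6052 m², so allowable column load = 303.76 × 6.6052 = 2006.4 kN.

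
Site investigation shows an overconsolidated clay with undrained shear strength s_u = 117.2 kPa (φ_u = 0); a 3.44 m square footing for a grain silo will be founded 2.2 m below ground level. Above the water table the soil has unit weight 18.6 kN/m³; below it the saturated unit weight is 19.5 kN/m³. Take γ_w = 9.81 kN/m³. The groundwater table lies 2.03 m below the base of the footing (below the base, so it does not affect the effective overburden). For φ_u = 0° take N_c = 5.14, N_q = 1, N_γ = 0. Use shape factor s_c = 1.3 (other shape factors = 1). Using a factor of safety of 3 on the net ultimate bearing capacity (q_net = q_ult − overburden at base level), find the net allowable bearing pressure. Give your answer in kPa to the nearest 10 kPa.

q_all(net) ≈ 260 kPa

Effective surcharge at the founding depth q = γ·D_f = 18.6 × 2.2 = 40.92 kPa.
q_ult = c·N_c·s_c + q·N_q
     = 117.2 × 5.14 × 1.3 + 40.92 × 1
     = 783.13 + 40.92 = 824.05 kPa.
q_net = 824.05 − 40.92 = 783.13 kPa.
q_all(net) = 783.13 / 3 = 261.04 kPa.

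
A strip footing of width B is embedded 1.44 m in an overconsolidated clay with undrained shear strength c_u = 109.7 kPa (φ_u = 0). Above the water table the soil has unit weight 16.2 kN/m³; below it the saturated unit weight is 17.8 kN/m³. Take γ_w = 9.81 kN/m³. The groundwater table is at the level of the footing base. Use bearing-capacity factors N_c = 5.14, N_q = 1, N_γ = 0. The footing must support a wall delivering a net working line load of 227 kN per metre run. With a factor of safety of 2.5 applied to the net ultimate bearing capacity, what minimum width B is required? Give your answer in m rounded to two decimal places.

B = 1.01 m

q = γ·D_f = 16.2 × 1.44 = 23.328 kPa.
c·N_c = 109.7 × 5.14 = 563.86 kPa
q·N_q = 23.328 × 1 = 23.328 kPa
q_ult = 563.86 + 23.328 = 587.19 kPa.
For φ = 0 the ½γBN_γ term vanishes, so q_ult is independent of B. q_net = 587.19 − 23.328 = 563.86 kPa; q_all(net) = 563.86/2.5 = 225.54 kPa.
Required width B = w / q_all(net) = 227 / 225.54 = 1.006 m.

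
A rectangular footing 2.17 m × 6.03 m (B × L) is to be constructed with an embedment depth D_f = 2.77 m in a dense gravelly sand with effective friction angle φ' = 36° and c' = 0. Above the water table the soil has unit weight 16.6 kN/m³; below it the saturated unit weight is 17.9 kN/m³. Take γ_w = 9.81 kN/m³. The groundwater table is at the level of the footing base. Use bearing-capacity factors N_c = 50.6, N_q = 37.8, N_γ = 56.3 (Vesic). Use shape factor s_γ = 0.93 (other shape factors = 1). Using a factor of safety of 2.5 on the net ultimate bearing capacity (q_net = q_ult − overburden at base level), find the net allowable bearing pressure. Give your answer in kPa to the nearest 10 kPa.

q_all(net) ≈ 860 kPa

Effective surcharge at the founding depth q = γ·D_f = 16.6 × 2.77 = 45.982 kPa.
The water table coincides with the base, so in the self-weight term γ → γ' = 8.09 kN/m³.
q_ult = q·N_q + 0.5·γ·B·N_γ·s_γ
     = 45.982 × 37.8 + 0.5 × 8.09 × 2.17 × 56.3 × 0.93
     = 1738.1 + 459.59 = 2197.7 kPa.
q_net = 2197.7 − 45.982 = 2151.7 kPa.
q_all(net) = 2151.7 / 2.5 = 860.69 kPa.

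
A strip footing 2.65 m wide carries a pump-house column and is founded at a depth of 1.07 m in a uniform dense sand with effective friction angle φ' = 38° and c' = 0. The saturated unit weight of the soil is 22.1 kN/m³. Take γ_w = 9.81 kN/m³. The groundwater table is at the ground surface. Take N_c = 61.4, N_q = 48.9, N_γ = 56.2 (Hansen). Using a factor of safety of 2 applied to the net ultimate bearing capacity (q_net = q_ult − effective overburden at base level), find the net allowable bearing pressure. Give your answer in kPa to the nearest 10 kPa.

γ' = 22.1 − 9.81 = 12.29 kN/m³ (submerged throughout). q = 12.29 × 1.07 = 13.15 kPa; the same γ' applies in the ½γBN_γ term.
q·N_q = 13.15 × 48.9 = 643.05 kPa
0.5·γ·B·N_γ = 0.5 × 12.29 × 2.65 × 56.2 = 915.17 kPa
q_ult = 643.05 + 915.17 = 1558.2 kPa.
Net ultimate: q_net = 1558.2 − 13.15 = 1545.1 kPa.
q_all(net) = 1545.1 / 2 = 772.54 kPa.

q_all(net) ≈ 770 kPa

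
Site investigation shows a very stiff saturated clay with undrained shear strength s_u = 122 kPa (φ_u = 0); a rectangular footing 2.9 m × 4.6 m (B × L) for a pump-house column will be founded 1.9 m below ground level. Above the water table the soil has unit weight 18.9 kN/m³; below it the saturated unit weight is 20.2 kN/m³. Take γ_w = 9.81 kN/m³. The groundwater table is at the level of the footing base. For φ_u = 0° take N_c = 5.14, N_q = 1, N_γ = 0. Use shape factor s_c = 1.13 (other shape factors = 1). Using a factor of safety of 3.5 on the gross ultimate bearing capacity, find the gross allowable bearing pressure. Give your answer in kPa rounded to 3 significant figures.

q = γ·D_f = 18.9 × 1.9 = 35.91 kPa.
c·N_c·s_c = 122 × 5.14 × 1.13 = 708.6 kPa
q·N_q = 35.91 × 1 = 35.91 kPa
q_ult = 708.6 + 35.91 = 744.51 kPa.
q_all = 744.51 / 3.5 = 212.72 kPa.

q_all ≈ 213 kPa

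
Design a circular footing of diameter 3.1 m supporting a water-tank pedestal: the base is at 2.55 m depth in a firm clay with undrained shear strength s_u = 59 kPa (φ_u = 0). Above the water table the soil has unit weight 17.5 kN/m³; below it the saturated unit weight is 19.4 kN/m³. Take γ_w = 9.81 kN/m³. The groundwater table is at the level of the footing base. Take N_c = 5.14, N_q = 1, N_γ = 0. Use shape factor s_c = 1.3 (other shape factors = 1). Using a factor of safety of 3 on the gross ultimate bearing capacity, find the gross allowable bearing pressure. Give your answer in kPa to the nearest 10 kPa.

Overburden at base level: q = 17.5 × 2.55 = 44.625 kPa.
Cohesion term c·N_c·s_c = 59 × 5.14 × 1.3 = 394.24 kPa; surcharge term q·N_q = 44.625 × 1 = 44.625 kPa.
q_ult = 394.24 + 44.625 = 438.86 kPa.
q_all = 438.86 / 3 = 146.29 kPa.

q_all ≈ 150 kPa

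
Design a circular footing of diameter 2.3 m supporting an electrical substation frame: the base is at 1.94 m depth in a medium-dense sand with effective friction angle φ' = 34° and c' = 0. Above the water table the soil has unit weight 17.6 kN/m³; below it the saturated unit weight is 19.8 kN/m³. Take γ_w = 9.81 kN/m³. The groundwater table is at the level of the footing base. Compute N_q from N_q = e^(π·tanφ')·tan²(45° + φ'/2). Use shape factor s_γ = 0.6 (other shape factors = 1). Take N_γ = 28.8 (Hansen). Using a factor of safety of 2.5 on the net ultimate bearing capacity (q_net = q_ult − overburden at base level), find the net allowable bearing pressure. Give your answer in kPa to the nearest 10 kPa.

q_all(net) ≈ 470 kPa

N_q = e^(π·tan34°)·tan²(62°) = 29.44.
q = γ·D_f = 17.6 × 1.94 = 34.144 kPa.
For the ½γBN_γ term take γ' = 19.8 − 9.81 = 9.99 kN/m³ (soil below base is submerged).
q·N_q = 34.144 × 29.44 = 1005.2 kPa
0.5·γ·B·N_γ·s_γ = 0.5 × 9.99 × 2.3 × 28.8 × 0.6 = 198.52 kPa
q_ult = 1005.2 + 198.52 = 1203.7 kPa.
q_net = 1203.7 − 34.144 = 1169.6 kPa.
q_all(net) = 1169.6 / 2.5 = 467.83 kPa.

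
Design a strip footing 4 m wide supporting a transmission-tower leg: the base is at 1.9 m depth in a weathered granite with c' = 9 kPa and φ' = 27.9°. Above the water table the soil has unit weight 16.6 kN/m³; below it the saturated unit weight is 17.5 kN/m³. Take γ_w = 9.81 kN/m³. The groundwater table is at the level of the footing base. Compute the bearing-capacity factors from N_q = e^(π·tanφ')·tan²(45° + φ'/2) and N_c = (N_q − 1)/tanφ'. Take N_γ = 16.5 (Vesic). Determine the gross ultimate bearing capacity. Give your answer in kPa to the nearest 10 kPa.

tan27.9° = 0.5295, so N_q = e^(π×0.5295)·tan²(58.95°) = 5.277 × 2.759 = 14.56.
N_c = (14.56 − 1)/tan27.9° = 25.61.
Effective surcharge at the founding depth q = γ·D_f = 16.6 × 1.9 = 31.54 kPa.
The water table coincides with the base, so in the self-weight term γ → γ' = 7.69 kN/m³.
q_ult = c·N_c + q·N_q + 0.5·γ·B·N_γ
     = 9 × 25.609 + 31.54 × 14.559 + 0.5 × 7.69 × 4 × 16.5
     = 230.48 + 459.2 + 253.77 = 943.45 kPa.

q_ult ≈ 940 kPa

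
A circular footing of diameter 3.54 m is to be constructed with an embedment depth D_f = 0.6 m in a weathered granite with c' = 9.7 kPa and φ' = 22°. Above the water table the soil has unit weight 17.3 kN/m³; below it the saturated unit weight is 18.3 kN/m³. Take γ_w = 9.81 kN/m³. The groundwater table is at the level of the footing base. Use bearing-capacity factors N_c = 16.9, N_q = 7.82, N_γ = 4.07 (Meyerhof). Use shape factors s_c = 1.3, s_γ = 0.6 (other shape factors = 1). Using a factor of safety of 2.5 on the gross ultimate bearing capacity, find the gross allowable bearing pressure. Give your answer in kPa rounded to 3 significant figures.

q_all ≈ 132 kPa

Overburden at base level: q = 17.3 × 0.6 = 10.38 kPa.
Below the base the soil is submerged, so the ½γBN_γ term uses γ' = 18.3 − 9.81 = 8.49 kN/m³.
Cohesion term c·N_c·s_c = 9.7 × 16.9 × 1.3 = 213.11 kPa; surcharge term q·N_q = 10.38 × 7.82 = 81.172 kPa; self-weight term 0.5·γ·B·N_γ·s_γ = 0.5 × 8.49 × 3.54 × 4.07 × 0.6 = 36.697 kPa.
q_ult = 213.11 + 81.172 + 36.697 = 330.98 kPa.
q_all = 330.98 / 2.5 = 132.39 kPa.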